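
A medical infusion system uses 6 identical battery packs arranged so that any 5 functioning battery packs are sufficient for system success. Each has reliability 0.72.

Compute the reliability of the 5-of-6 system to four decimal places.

0.4644

R = Σ_{i=5}^{6} C(6,i) p^i (1−p)^{6−i} with p = 0.72
C(6,5)·0.72^5·0.28^1 = 0.325066
C(6,6)·0.72^6·0.28^0 = 0.139314
Sum = 0.4644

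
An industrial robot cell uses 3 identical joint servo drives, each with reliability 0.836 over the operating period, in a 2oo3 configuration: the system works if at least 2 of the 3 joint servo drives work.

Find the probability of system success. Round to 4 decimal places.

R = Σ_{i=2}^{3} C(3,i) p^i (1−p)^{3−i} with p = 0.836
C(3,2)·0.836^2·0.164^1 = 0.343857
C(3,3)·0.836^3·0.164^0 = 0.584277
Sum = 0.9281

0.9281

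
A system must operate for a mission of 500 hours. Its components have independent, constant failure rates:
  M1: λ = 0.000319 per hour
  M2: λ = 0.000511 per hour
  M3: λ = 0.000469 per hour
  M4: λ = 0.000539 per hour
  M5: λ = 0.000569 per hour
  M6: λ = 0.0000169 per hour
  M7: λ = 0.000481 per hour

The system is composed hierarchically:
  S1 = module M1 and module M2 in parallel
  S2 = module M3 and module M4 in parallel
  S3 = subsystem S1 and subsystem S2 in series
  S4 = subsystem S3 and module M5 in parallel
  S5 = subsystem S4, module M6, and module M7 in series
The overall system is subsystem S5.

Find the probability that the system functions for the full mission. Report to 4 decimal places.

0.7640

R(M1) = exp(−0.000319 × 500) = 0.852570
R(M2) = exp(−0.000511 × 500) = 0.774529
R(M3) = exp(−0.000469 × 500) = 0.790966
R(M4) = exp(−0.000539 × 500) = 0.763761
R(M5) = exp(−0.000569 × 500) = 0.752390
R(M6) = exp(−0.0000169 × 500) = 0.991586
R(M7) = exp(−0.000481 × 500) = 0.786235
Parallel (M1 and M2): 1 − (1 − 0.852570)(1 − 0.774529) = 0.966759
Parallel (M3 and M4): 1 − (1 − 0.790966)(1 − 0.763761) = 0.950618
Series ([0.966759] and [0.950618]): 0.966759 × 0.950618 = 0.919019
Parallel ([0.919019] and M5): 1 − (1 − 0.919019)(1 − 0.752390) = 0.979948
Series ([0.979948], M6, and M7): 0.979948 × 0.991586 × 0.786235 = 0.7640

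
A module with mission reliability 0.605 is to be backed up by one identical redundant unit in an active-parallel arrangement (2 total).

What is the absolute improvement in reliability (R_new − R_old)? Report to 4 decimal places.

0.2390

R_before = 0.605
R_after = 1 − (1 − 0.605)^2 = 0.8440
ΔR = 0.8440 − 0.605 = 0.2390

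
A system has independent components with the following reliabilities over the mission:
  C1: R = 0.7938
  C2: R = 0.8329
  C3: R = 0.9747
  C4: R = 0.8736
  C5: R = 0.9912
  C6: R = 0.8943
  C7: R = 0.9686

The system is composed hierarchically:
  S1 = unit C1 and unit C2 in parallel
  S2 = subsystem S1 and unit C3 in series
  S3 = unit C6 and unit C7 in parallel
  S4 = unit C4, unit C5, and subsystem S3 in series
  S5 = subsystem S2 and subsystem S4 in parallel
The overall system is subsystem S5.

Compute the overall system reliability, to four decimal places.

Parallel (C1 and C2): 1 − (1 − 0.793800)(1 − 0.832900) = 0.965544
Series ([0.965544] and C3): 0.965544 × 0.974700 = 0.941116
Parallel (C6 and C7): 1 − (1 − 0.894300)(1 − 0.968600) = 0.996681
Series (C4, C5, and [0.996681]): 0.873600 × 0.991200 × 0.996681 = 0.863038
Parallel ([0.941116] and [0.863038]): 1 − (1 − 0.941116)(1 − 0.863038) = 0.9919

0.9919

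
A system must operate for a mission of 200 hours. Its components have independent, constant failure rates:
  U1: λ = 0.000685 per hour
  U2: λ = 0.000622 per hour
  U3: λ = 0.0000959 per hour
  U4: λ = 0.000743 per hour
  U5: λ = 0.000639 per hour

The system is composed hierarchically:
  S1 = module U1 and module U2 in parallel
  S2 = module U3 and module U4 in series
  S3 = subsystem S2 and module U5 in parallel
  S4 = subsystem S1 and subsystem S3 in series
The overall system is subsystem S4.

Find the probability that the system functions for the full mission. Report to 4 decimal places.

R(U1) = exp(−0.000685 × 200) = 0.871970
R(U2) = exp(−0.000622 × 200) = 0.883027
R(U3) = exp(−0.0000959 × 200) = 0.981003
R(U4) = exp(−0.000743 × 200) = 0.861914
R(U5) = exp(−0.000639 × 200) = 0.880029
Parallel (U1 and U2): 1 − (1 − 0.871970)(1 − 0.883027) = 0.985024
Series (U3 and U4): 0.981003 × 0.861914 = 0.845540
Parallel ([0.845540] and U5): 1 − (1 − 0.845540)(1 − 0.880029) = 0.981469
Series ([0.985024] and [0.981469]): 0.985024 × 0.981469 = 0.9668

0.9668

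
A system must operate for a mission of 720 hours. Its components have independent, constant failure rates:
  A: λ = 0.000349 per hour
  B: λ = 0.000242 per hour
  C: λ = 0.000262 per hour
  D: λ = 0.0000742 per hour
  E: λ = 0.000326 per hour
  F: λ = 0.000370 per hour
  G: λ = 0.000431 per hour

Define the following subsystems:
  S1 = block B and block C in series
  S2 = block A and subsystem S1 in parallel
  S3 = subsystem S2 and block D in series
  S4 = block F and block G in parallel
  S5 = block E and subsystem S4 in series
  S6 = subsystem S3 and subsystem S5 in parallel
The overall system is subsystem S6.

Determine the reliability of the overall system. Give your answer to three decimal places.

0.970

R(A) = exp(−0.000349 × 720) = 0.77780
R(B) = exp(−0.000242 × 720) = 0.84010
R(C) = exp(−0.000262 × 720) = 0.82808
R(D) = exp(−0.0000742 × 720) = 0.94798
R(E) = exp(−0.000326 × 720) = 0.79079
R(F) = exp(−0.000370 × 720) = 0.76613
R(G) = exp(−0.000431 × 720) = 0.73321
Series (B and C): 0.84010 × 0.82808 = 0.69567
Parallel (A and [0.69567]): 1 − (1 − 0.77780)(1 − 0.69567) = 0.93238
Series ([0.93238] and D): 0.93238 × 0.94798 = 0.88388
Parallel (F and G): 1 − (1 − 0.76613)(1 − 0.73321) = 0.93761
Series (E and [0.93761]): 0.79079 × 0.93761 = 0.74145
Parallel ([0.88388] and [0.74145]): 1 − (1 − 0.88388)(1 − 0.74145) = 0.970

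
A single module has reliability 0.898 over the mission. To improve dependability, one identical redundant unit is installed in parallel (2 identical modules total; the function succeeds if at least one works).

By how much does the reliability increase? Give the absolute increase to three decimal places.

0.092

R_before = 0.898
R_after = 1 − (1 − 0.898)^2 = 0.990
ΔR = 0.990 − 0.898 = 0.092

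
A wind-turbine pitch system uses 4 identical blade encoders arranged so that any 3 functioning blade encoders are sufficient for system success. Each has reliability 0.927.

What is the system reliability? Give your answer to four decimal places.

R = Σ_{i=3}^{4} C(4,i) p^i (1−p)^{4−i} with p = 0.927
C(4,3)·0.927^3·0.073^1 = 0.232607
C(4,4)·0.927^4·0.073^0 = 0.738446
Sum = 0.9711

0.9711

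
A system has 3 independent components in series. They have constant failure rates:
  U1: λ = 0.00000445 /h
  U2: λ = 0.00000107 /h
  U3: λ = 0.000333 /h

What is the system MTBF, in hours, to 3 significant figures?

2950

Series of exponential components: λ_sys = Σ λ_i
λ_sys = 0.00000445 + 0.00000107 + 0.000333 = 3.3852e-04 /h
MTBF = 1 / λ_sys = 2950 h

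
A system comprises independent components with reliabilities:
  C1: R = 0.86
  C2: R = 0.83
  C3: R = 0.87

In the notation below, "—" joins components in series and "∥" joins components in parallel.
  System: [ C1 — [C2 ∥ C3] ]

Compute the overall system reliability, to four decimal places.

0.8410

Parallel (C2 and C3): 1 − (1 − 0.830000)(1 − 0.870000) = 0.977900
Series (C1 and [0.977900]): 0.860000 × 0.977900 = 0.8410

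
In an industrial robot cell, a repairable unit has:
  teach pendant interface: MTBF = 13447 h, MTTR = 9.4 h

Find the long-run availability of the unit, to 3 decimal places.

0.999

A(teach pendant interface) = MTBF/(MTBF+MTTR) = 13447/(13447+9.4) = 0.999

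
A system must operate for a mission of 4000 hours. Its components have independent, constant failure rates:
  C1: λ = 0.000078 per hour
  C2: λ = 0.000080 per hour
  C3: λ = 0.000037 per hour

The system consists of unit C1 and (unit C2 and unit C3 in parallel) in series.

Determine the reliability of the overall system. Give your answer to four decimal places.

R(C1) = exp(−0.000078 × 4000) = 0.731982
R(C2) = exp(−0.000080 × 4000) = 0.726149
R(C3) = exp(−0.000037 × 4000) = 0.862431
Parallel (C2 and C3): 1 − (1 − 0.726149)(1 − 0.862431) = 0.962327
Series (C1 and [0.962327]): 0.731982 × 0.962327 = 0.7044

0.7044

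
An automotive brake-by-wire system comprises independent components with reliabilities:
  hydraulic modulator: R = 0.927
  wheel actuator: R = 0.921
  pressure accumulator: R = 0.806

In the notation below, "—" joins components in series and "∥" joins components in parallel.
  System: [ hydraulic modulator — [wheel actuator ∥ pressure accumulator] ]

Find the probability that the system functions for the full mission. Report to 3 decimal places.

0.913

Parallel (wheel actuator and pressure accumulator): 1 − (1 − 0.92100)(1 − 0.80600) = 0.98467
Series (hydraulic modulator and [0.98467]): 0.92700 × 0.98467 = 0.913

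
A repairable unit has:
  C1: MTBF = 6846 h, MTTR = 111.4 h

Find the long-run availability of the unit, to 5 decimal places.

0.98399

A(C1) = MTBF/(MTBF+MTTR) = 6846/(6846+111.4) = 0.98399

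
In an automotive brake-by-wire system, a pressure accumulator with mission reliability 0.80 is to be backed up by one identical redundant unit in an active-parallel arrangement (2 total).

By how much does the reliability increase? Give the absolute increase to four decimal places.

R_before = 0.80
R_after = 1 − (1 − 0.80)^2 = 0.9600
ΔR = 0.9600 − 0.80 = 0.1600

0.1600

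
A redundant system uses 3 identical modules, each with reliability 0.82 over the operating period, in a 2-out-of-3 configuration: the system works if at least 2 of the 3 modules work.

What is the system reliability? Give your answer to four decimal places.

R = Σ_{i=2}^{3} C(3,i) p^i (1−p)^{3−i} with p = 0.82
C(3,2)·0.82^2·0.18^1 = 0.363096
C(3,3)·0.82^3·0.18^0 = 0.551368
Sum = 0.9145

0.9145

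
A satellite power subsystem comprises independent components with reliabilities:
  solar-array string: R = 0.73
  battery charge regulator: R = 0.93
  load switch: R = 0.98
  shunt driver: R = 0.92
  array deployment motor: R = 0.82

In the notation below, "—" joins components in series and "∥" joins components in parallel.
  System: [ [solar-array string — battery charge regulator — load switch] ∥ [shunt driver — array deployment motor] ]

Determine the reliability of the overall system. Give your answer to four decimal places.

Series (solar-array string, battery charge regulator, and load switch): 0.730000 × 0.930000 × 0.980000 = 0.665322
Series (shunt driver and array deployment motor): 0.920000 × 0.820000 = 0.754400
Parallel ([0.665322] and [0.754400]): 1 − (1 − 0.665322)(1 − 0.754400) = 0.9178

0.9178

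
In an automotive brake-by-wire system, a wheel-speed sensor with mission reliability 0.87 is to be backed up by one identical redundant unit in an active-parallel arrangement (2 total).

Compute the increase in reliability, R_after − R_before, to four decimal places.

R_before = 0.87
R_after = 1 − (1 − 0.87)^2 = 0.9831
ΔR = 0.9831 − 0.87 = 0.1131

0.1131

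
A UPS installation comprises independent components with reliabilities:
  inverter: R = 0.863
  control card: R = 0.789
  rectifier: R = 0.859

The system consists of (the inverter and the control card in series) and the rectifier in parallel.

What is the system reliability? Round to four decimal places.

Series (inverter and control card): 0.863000 × 0.789000 = 0.680907
Parallel ([0.680907] and rectifier): 1 − (1 − 0.680907)(1 − 0.859000) = 0.9550

0.9550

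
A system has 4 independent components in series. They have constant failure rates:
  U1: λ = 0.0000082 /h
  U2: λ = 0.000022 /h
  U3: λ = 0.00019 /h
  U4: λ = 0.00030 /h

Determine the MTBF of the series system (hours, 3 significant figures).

Series of exponential components: λ_sys = Σ λ_i
λ_sys = 0.0000082 + 0.000022 + 0.00019 + 0.00030 = 5.2020e-04 /h
MTBF = 1 / λ_sys = 1920 h

1920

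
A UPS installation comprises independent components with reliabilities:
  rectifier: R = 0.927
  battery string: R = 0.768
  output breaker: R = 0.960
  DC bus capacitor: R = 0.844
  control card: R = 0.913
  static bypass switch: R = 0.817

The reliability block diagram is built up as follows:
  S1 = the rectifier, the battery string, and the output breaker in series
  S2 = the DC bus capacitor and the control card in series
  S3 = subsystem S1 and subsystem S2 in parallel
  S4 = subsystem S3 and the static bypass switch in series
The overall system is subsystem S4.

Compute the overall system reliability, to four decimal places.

Series (rectifier, battery string, and output breaker): 0.927000 × 0.768000 × 0.960000 = 0.683459
Series (DC bus capacitor and control card): 0.844000 × 0.913000 = 0.770572
Parallel ([0.683459] and [0.770572]): 1 − (1 − 0.683459)(1 − 0.770572) = 0.927377
Series ([0.927377] and static bypass switch): 0.927377 × 0.817000 = 0.7577

0.7577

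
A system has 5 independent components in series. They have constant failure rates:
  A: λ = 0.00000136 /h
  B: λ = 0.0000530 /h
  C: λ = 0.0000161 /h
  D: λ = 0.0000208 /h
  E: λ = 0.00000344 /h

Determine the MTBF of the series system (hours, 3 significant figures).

Series of exponential components: λ_sys = Σ λ_i
λ_sys = 0.00000136 + 0.0000530 + 0.0000161 + 0.0000208 + 0.00000344 = 9.4700e-05 /h
MTBF = 1 / λ_sys = 10600 h

10600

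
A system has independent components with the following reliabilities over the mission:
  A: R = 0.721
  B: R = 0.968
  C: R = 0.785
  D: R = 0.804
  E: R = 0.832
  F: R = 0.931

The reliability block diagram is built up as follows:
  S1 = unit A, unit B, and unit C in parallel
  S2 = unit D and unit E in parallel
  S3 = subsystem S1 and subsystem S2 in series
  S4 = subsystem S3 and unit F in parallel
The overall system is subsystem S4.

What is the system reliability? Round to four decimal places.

0.9976

Parallel (A, B, and C): 1 − (1 − 0.721000)(1 − 0.968000)(1 − 0.785000) = 0.998080
Parallel (D and E): 1 − (1 − 0.804000)(1 − 0.832000) = 0.967072
Series ([0.998080] and [0.967072]): 0.998080 × 0.967072 = 0.965215
Parallel ([0.965215] and F): 1 − (1 − 0.965215)(1 − 0.931000) = 0.9976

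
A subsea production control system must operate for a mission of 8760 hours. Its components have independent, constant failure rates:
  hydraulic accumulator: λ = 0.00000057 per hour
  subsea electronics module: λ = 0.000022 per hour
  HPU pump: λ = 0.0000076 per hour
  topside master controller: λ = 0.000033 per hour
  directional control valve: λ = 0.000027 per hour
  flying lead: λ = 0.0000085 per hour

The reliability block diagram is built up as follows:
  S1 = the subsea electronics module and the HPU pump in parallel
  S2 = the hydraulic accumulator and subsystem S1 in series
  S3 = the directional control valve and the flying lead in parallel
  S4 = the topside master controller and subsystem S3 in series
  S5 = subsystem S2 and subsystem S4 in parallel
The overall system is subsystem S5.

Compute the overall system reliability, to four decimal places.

R(hydraulic accumulator) = exp(−0.00000057 × 8760) = 0.995019
R(subsea electronics module) = exp(−0.000022 × 8760) = 0.824713
R(HPU pump) = exp(−0.0000076 × 8760) = 0.935592
R(topside master controller) = exp(−0.000033 × 8760) = 0.748952
R(directional control valve) = exp(−0.000027 × 8760) = 0.789370
R(flying lead) = exp(−0.0000085 × 8760) = 0.928245
Parallel (subsea electronics module and HPU pump): 1 − (1 − 0.824713)(1 − 0.935592) = 0.988710
Series (hydraulic accumulator and [0.988710]): 0.995019 × 0.988710 = 0.983785
Parallel (directional control valve and flying lead): 1 − (1 − 0.789370)(1 − 0.928245) = 0.984886
Series (topside master controller and [0.984886]): 0.748952 × 0.984886 = 0.737632
Parallel ([0.983785] and [0.737632]): 1 − (1 − 0.983785)(1 − 0.737632) = 0.9957

0.9957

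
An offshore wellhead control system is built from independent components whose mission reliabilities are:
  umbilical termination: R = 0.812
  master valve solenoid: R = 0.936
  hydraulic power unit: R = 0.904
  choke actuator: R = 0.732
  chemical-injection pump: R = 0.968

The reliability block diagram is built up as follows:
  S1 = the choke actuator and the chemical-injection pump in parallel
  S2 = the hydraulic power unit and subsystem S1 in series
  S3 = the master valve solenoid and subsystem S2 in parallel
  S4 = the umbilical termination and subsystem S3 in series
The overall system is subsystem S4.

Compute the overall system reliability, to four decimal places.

Parallel (choke actuator and chemical-injection pump): 1 − (1 − 0.732000)(1 − 0.968000) = 0.991424
Series (hydraulic power unit and [0.991424]): 0.904000 × 0.991424 = 0.896247
Parallel (master valve solenoid and [0.896247]): 1 − (1 − 0.936000)(1 − 0.896247) = 0.993360
Series (umbilical termination and [0.993360]): 0.812000 × 0.993360 = 0.8066

0.8066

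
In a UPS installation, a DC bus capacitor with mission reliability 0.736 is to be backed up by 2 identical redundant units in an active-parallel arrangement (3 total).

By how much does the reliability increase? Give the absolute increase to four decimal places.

0.2456

R_before = 0.736
R_after = 1 − (1 − 0.736)^3 = 0.9816
ΔR = 0.9816 − 0.736 = 0.2456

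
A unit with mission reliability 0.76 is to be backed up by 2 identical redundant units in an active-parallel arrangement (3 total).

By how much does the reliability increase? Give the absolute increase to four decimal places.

0.2262

R_before = 0.76
R_after = 1 − (1 − 0.76)^3 = 0.9862
ΔR = 0.9862 − 0.76 = 0.2262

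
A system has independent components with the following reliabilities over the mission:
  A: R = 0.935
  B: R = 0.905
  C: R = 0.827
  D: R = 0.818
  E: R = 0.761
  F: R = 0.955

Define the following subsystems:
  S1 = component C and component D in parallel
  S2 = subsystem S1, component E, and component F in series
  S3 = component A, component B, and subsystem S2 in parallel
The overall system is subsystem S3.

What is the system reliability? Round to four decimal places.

Parallel (C and D): 1 − (1 − 0.827000)(1 − 0.818000) = 0.968514
Series ([0.968514], E, and F): 0.968514 × 0.761000 × 0.955000 = 0.703872
Parallel (A, B, and [0.703872]): 1 − (1 − 0.935000)(1 − 0.905000)(1 − 0.703872) = 0.9982

0.9982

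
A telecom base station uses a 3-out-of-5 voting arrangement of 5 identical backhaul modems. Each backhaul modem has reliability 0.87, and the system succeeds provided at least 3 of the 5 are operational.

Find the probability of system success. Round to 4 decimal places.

R = Σ_{i=3}^{5} C(5,i) p^i (1−p)^{5−i} with p = 0.87
C(5,3)·0.87^3·0.13^2 = 0.111287
C(5,4)·0.87^4·0.13^1 = 0.372383
C(5,5)·0.87^5·0.13^0 = 0.498421
Sum = 0.9821

0.9821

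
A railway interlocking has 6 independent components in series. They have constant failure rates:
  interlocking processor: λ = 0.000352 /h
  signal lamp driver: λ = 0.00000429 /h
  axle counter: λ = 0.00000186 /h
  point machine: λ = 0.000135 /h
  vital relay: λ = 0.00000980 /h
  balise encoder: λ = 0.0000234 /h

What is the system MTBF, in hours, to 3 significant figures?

1900

Series of exponential components: λ_sys = Σ λ_i
λ_sys = 0.000352 + 0.00000429 + 0.00000186 + 0.000135 + 0.00000980 + 0.0000234 = 5.2635e-04 /h
MTBF = 1 / λ_sys = 1900 h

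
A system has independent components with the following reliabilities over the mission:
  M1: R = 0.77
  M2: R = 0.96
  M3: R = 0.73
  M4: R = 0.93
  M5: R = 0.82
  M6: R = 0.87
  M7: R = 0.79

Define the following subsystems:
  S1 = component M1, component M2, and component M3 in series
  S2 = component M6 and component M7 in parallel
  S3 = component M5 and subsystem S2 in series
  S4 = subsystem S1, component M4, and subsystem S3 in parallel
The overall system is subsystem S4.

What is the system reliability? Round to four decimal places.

Series (M1, M2, and M3): 0.770000 × 0.960000 × 0.730000 = 0.539616
Parallel (M6 and M7): 1 − (1 − 0.870000)(1 − 0.790000) = 0.972700
Series (M5 and [0.972700]): 0.820000 × 0.972700 = 0.797614
Parallel ([0.539616], M4, and [0.797614]): 1 − (1 − 0.539616)(1 − 0.930000)(1 − 0.797614) = 0.9935

0.9935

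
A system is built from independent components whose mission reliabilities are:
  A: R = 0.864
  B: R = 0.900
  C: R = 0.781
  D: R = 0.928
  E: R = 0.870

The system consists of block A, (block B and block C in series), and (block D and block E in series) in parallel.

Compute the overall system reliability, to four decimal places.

Series (B and C): 0.900000 × 0.781000 = 0.702900
Series (D and E): 0.928000 × 0.870000 = 0.807360
Parallel (A, [0.702900], and [0.807360]): 1 − (1 − 0.864000)(1 − 0.702900)(1 − 0.807360) = 0.9922

0.9922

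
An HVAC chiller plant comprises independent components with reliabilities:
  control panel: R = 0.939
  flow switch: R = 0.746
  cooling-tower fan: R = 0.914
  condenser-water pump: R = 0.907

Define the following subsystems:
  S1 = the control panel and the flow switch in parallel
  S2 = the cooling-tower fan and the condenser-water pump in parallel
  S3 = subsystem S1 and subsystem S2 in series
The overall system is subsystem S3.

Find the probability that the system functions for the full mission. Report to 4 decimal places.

0.9766

Parallel (control panel and flow switch): 1 − (1 − 0.939000)(1 − 0.746000) = 0.984506
Parallel (cooling-tower fan and condenser-water pump): 1 − (1 − 0.914000)(1 − 0.907000) = 0.992002
Series ([0.984506] and [0.992002]): 0.984506 × 0.992002 = 0.9766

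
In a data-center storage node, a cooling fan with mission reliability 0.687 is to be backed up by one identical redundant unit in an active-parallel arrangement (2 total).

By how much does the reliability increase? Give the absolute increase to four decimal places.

0.2150

R_before = 0.687
R_after = 1 − (1 − 0.687)^2 = 0.9020
ΔR = 0.9020 − 0.687 = 0.2150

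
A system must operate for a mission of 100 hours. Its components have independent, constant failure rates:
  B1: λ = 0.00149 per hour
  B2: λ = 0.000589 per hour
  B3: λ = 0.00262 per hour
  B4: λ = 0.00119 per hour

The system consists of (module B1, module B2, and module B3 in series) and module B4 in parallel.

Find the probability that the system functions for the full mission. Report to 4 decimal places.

R(B1) = exp(−0.00149 × 100) = 0.861569
R(B2) = exp(−0.000589 × 100) = 0.942801
R(B3) = exp(−0.00262 × 100) = 0.769511
R(B4) = exp(−0.00119 × 100) = 0.887808
Series (B1, B2, and B3): 0.861569 × 0.942801 × 0.769511 = 0.625065
Parallel ([0.625065] and B4): 1 − (1 − 0.625065)(1 − 0.887808) = 0.9579

0.9579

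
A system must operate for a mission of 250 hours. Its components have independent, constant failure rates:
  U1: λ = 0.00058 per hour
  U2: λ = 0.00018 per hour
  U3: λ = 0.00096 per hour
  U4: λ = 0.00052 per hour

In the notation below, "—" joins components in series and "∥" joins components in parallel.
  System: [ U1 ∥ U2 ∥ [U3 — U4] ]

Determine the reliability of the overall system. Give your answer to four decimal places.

0.9982

R(U1) = exp(−0.00058 × 250) = 0.865022
R(U2) = exp(−0.00018 × 250) = 0.955997
R(U3) = exp(−0.00096 × 250) = 0.786628
R(U4) = exp(−0.00052 × 250) = 0.878095
Series (U3 and U4): 0.786628 × 0.878095 = 0.690734
Parallel (U1, U2, and [0.690734]): 1 − (1 − 0.865022)(1 − 0.955997)(1 − 0.690734) = 0.9982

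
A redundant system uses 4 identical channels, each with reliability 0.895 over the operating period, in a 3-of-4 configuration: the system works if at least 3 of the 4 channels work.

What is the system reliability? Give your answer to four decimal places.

0.9427

R = Σ_{i=3}^{4} C(4,i) p^i (1−p)^{4−i} with p = 0.895
C(4,3)·0.895^3·0.105^1 = 0.301105
C(4,4)·0.895^4·0.105^0 = 0.641641
Sum = 0.9427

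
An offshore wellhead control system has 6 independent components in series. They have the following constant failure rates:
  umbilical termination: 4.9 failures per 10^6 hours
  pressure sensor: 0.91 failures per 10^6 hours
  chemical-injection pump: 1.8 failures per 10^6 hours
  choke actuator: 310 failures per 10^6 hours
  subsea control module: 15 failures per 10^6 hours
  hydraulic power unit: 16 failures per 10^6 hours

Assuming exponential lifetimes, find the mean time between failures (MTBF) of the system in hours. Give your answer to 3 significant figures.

2870

Series of exponential components: λ_sys = Σ λ_i
λ_sys = 0.0000049 + 0.00000091 + 0.0000018 + 0.00031 + 0.000015 + 0.000016 = 3.4861e-04 /h
MTBF = 1 / λ_sys = 2870 h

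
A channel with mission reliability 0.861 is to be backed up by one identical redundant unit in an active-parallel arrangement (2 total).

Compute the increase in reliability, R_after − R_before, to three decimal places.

0.120

R_before = 0.861
R_after = 1 − (1 − 0.861)^2 = 0.981
ΔR = 0.981 − 0.861 = 0.120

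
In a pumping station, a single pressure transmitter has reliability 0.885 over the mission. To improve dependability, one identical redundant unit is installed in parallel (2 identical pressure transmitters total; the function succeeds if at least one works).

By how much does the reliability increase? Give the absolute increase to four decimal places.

0.1018

R_before = 0.885
R_after = 1 − (1 − 0.885)^2 = 0.9868
ΔR = 0.9868 − 0.885 = 0.1018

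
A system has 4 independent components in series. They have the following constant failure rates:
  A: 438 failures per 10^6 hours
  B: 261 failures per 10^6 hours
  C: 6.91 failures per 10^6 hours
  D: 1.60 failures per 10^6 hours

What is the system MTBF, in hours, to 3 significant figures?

Series of exponential components: λ_sys = Σ λ_i
λ_sys = 0.000438 + 0.000261 + 0.00000691 + 0.00000160 = 7.0751e-04 /h
MTBF = 1 / λ_sys = 1410 h

1410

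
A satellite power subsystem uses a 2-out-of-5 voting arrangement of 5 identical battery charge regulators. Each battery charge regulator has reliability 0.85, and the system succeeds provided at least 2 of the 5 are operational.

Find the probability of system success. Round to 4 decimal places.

0.9978

R = Σ_{i=2}^{5} C(5,i) p^i (1−p)^{5−i} with p = 0.85
C(5,2)·0.85^2·0.15^3 = 0.024384
C(5,3)·0.85^3·0.15^2 = 0.138178
C(5,4)·0.85^4·0.15^1 = 0.391505
C(5,5)·0.85^5·0.15^0 = 0.443705
Sum = 0.9978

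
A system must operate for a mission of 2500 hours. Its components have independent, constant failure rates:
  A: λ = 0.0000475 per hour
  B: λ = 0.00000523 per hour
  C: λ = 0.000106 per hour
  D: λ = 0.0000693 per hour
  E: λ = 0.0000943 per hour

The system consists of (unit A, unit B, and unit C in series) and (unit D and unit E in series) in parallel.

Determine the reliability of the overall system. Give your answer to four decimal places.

0.8900

R(A) = exp(−0.0000475 × 2500) = 0.888030
R(B) = exp(−0.00000523 × 2500) = 0.987010
R(C) = exp(−0.000106 × 2500) = 0.767206
R(D) = exp(−0.0000693 × 2500) = 0.840927
R(E) = exp(−0.0000943 × 2500) = 0.789978
Series (A, B, and C): 0.888030 × 0.987010 × 0.767206 = 0.672452
Series (D and E): 0.840927 × 0.789978 = 0.664314
Parallel ([0.672452] and [0.664314]): 1 − (1 − 0.672452)(1 − 0.664314) = 0.8900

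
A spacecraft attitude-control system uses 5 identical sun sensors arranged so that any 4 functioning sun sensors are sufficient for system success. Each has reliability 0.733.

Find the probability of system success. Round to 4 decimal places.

R = Σ_{i=4}^{5} C(5,i) p^i (1−p)^{5−i} with p = 0.733
C(5,4)·0.733^4·0.267^1 = 0.385387
C(5,5)·0.733^5·0.267^0 = 0.211602
Sum = 0.5970

0.5970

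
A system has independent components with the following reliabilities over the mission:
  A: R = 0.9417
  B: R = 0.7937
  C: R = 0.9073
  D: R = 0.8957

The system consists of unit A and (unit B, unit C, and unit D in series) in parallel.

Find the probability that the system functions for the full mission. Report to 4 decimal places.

0.9793

Series (B, C, and D): 0.793700 × 0.907300 × 0.895700 = 0.645015
Parallel (A and [0.645015]): 1 − (1 − 0.941700)(1 − 0.645015) = 0.9793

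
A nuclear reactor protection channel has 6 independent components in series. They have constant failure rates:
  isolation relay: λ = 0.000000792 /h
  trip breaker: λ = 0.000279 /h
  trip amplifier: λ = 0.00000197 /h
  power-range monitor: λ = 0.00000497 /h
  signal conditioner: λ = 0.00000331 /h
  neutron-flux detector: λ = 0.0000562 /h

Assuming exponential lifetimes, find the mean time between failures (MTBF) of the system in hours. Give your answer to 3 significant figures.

2890

Series of exponential components: λ_sys = Σ λ_i
λ_sys = 0.000000792 + 0.000279 + 0.00000197 + 0.00000497 + 0.00000331 + 0.0000562 = 3.4624e-04 /h
MTBF = 1 / λ_sys = 2890 h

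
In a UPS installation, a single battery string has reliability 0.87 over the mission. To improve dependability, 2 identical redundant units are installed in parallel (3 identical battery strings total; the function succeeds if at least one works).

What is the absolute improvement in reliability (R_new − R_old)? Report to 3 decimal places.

0.128

R_before = 0.87
R_after = 1 − (1 − 0.87)^3 = 0.998
ΔR = 0.998 − 0.87 = 0.128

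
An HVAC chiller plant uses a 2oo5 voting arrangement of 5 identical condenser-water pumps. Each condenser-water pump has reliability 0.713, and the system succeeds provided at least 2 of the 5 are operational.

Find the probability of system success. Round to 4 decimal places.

R = Σ_{i=2}^{5} C(5,i) p^i (1−p)^{5−i} with p = 0.713
C(5,2)·0.713^2·0.287^3 = 0.120178
C(5,3)·0.713^3·0.287^2 = 0.298561
C(5,4)·0.713^4·0.287^1 = 0.370860
C(5,5)·0.713^5·0.287^0 = 0.184267
Sum = 0.9739

0.9739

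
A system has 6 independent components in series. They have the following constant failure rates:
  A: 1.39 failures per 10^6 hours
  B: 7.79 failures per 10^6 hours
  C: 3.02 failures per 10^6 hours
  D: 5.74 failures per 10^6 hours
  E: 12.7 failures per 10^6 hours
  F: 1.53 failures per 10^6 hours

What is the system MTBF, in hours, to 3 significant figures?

Series of exponential components: λ_sys = Σ λ_i
λ_sys = 0.00000139 + 0.00000779 + 0.00000302 + 0.00000574 + 0.0000127 + 0.00000153 = 3.2170e-05 /h
MTBF = 1 / λ_sys = 31100 h

31100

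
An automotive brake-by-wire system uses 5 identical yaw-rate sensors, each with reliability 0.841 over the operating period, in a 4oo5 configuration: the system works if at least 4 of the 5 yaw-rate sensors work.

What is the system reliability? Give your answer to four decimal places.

R = Σ_{i=4}^{5} C(5,i) p^i (1−p)^{5−i} with p = 0.841
C(5,4)·0.841^4·0.159^1 = 0.397696
C(5,5)·0.841^5·0.159^0 = 0.420707
Sum = 0.8184

0.8184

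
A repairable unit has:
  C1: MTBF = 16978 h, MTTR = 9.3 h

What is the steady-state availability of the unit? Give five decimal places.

0.99945

A(C1) = MTBF/(MTBF+MTTR) = 16978/(16978+9.3) = 0.99945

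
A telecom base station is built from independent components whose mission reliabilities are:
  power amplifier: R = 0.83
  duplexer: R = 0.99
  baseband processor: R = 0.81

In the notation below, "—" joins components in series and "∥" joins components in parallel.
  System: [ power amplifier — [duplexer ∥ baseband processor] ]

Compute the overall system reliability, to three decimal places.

0.828

Parallel (duplexer and baseband processor): 1 − (1 − 0.99000)(1 − 0.81000) = 0.99810
Series (power amplifier and [0.99810]): 0.83000 × 0.99810 = 0.828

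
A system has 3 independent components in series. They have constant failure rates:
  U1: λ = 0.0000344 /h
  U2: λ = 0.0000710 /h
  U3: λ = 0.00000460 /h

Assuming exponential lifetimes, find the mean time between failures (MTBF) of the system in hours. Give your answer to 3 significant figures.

Series of exponential components: λ_sys = Σ λ_i
λ_sys = 0.0000344 + 0.0000710 + 0.00000460 = 1.1000e-04 /h
MTBF = 1 / λ_sys = 9090 h

9090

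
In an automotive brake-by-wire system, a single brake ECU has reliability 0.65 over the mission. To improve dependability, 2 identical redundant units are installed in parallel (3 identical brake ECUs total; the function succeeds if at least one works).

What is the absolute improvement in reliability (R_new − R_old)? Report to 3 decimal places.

0.307

R_before = 0.65
R_after = 1 − (1 − 0.65)^3 = 0.957
ΔR = 0.957 − 0.65 = 0.307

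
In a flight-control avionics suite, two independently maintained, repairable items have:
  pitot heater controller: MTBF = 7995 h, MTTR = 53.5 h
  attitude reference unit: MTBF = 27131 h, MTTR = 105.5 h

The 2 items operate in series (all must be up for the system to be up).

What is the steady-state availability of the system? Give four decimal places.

A(pitot heater controller) = MTBF/(MTBF+MTTR) = 7995/(7995+53.5) = 0.993353
A(attitude reference unit) = MTBF/(MTBF+MTTR) = 27131/(27131+105.5) = 0.996127
Series availability: 0.993353 × 0.996127 = 0.9895

0.9895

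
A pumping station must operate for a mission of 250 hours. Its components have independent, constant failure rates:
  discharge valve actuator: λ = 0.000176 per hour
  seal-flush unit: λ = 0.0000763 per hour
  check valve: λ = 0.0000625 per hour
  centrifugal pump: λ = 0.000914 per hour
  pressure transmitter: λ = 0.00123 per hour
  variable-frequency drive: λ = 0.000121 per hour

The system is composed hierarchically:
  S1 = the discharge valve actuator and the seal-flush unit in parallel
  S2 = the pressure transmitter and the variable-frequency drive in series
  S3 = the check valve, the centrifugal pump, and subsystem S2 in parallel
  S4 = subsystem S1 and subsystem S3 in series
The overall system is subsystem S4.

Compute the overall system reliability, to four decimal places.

R(discharge valve actuator) = exp(−0.000176 × 250) = 0.956954
R(seal-flush unit) = exp(−0.0000763 × 250) = 0.981106
R(check valve) = exp(−0.0000625 × 250) = 0.984496
R(centrifugal pump) = exp(−0.000914 × 250) = 0.795726
R(pressure transmitter) = exp(−0.00123 × 250) = 0.735283
R(variable-frequency drive) = exp(−0.000121 × 250) = 0.970203
Parallel (discharge valve actuator and seal-flush unit): 1 − (1 − 0.956954)(1 − 0.981106) = 0.999187
Series (pressure transmitter and variable-frequency drive): 0.735283 × 0.970203 = 0.713374
Parallel (check valve, centrifugal pump, and [0.713374]): 1 − (1 − 0.984496)(1 − 0.795726)(1 − 0.713374) = 0.999092
Series ([0.999187] and [0.999092]): 0.999187 × 0.999092 = 0.9983

0.9983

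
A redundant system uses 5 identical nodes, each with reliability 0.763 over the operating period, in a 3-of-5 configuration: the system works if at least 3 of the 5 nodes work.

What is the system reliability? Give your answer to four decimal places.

R = Σ_{i=3}^{5} C(5,i) p^i (1−p)^{5−i} with p = 0.763
C(5,3)·0.763^3·0.237^2 = 0.249500
C(5,4)·0.763^4·0.237^1 = 0.401621
C(5,5)·0.763^5·0.237^0 = 0.258597
Sum = 0.9097

0.9097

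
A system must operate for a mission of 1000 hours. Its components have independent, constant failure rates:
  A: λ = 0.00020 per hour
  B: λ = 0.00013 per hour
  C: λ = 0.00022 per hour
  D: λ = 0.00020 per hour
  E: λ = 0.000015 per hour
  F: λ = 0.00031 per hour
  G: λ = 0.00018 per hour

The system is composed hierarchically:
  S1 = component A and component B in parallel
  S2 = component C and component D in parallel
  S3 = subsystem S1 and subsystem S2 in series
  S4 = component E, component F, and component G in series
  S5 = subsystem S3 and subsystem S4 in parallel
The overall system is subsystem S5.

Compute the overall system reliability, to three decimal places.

0.977

R(A) = exp(−0.00020 × 1000) = 0.81873
R(B) = exp(−0.00013 × 1000) = 0.87810
R(C) = exp(−0.00022 × 1000) = 0.80252
R(D) = exp(−0.00020 × 1000) = 0.81873
R(E) = exp(−0.000015 × 1000) = 0.98511
R(F) = exp(−0.00031 × 1000) = 0.73345
R(G) = exp(−0.00018 × 1000) = 0.83527
Parallel (A and B): 1 − (1 − 0.81873)(1 − 0.87810) = 0.97790
Parallel (C and D): 1 − (1 − 0.80252)(1 − 0.81873) = 0.96420
Series ([0.97790] and [0.96420]): 0.97790 × 0.96420 = 0.94289
Series (E, F, and G): 0.98511 × 0.73345 × 0.83527 = 0.60351
Parallel ([0.94289] and [0.60351]): 1 − (1 − 0.94289)(1 − 0.60351) = 0.977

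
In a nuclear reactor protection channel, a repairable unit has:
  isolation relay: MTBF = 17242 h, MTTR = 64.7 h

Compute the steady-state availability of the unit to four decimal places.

A(isolation relay) = MTBF/(MTBF+MTTR) = 17242/(17242+64.7) = 0.9963

0.9963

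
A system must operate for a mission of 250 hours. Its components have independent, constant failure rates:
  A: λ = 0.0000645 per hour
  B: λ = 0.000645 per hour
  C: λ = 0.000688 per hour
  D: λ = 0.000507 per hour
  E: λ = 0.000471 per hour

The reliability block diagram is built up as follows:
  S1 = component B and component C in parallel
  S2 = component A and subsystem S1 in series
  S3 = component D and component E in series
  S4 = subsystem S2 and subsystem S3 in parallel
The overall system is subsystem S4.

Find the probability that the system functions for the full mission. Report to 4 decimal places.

R(A) = exp(−0.0000645 × 250) = 0.984004
R(B) = exp(−0.000645 × 250) = 0.851079
R(C) = exp(−0.000688 × 250) = 0.841979
R(D) = exp(−0.000507 × 250) = 0.880954
R(E) = exp(−0.000471 × 250) = 0.888918
Parallel (B and C): 1 − (1 − 0.851079)(1 − 0.841979) = 0.976467
Series (A and [0.976467]): 0.984004 × 0.976467 = 0.960847
Series (D and E): 0.880954 × 0.888918 = 0.783096
Parallel ([0.960847] and [0.783096]): 1 − (1 − 0.960847)(1 − 0.783096) = 0.9915

0.9915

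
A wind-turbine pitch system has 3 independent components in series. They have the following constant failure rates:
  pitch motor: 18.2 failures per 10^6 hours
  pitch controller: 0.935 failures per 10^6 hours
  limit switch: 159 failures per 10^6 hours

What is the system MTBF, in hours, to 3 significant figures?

5610

Series of exponential components: λ_sys = Σ λ_i
λ_sys = 0.0000182 + 0.000000935 + 0.000159 = 1.7813e-04 /h
MTBF = 1 / λ_sys = 5610 h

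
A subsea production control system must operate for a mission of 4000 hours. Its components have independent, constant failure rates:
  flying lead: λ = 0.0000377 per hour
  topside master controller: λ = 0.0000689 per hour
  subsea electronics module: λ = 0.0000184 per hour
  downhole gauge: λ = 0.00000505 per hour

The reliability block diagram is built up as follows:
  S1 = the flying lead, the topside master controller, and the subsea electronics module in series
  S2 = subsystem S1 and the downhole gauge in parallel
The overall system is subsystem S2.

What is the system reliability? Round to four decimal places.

R(flying lead) = exp(−0.0000377 × 4000) = 0.860020
R(topside master controller) = exp(−0.0000689 × 4000) = 0.759117
R(subsea electronics module) = exp(−0.0000184 × 4000) = 0.929043
R(downhole gauge) = exp(−0.00000505 × 4000) = 0.980003
Series (flying lead, topside master controller, and subsea electronics module): 0.860020 × 0.759117 × 0.929043 = 0.606531
Parallel ([0.606531] and downhole gauge): 1 − (1 − 0.606531)(1 − 0.980003) = 0.9921

0.9921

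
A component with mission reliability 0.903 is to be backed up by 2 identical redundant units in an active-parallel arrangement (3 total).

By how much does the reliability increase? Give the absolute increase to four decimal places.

0.0961

R_before = 0.903
R_after = 1 − (1 − 0.903)^3 = 0.9991
ΔR = 0.9991 − 0.903 = 0.0961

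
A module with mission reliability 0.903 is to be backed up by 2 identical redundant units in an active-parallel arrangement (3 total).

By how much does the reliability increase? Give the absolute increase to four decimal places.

0.0961

R_before = 0.903
R_after = 1 − (1 − 0.903)^3 = 0.9991
ΔR = 0.9991 − 0.903 = 0.0961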